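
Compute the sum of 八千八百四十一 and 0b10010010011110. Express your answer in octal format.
Convert 八千八百四十一 (Chinese numeral) → 8×1000 + 8×100 + 4×10 + 1 = 8841 (decimal)
Convert 0b10010010011110 (binary) → 8192 + 1024 + 128 + 16 + 8 + 4 + 2 = 9374 (decimal)
Compute 8841 + 9374 = 18215
Convert 18215 (decimal) → 18215 = 4×4096 + 3×512 + 4×64 + 4×8 + 7 → 0o43447 (octal)
0o43447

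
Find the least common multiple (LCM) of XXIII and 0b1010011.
Convert XXIII (Roman numeral) → 10 + 10 + 1 + 1 + 1 = 23 (decimal)
Convert 0b1010011 (binary) → 64 + 16 + 2 + 1 = 83 (decimal)
Compute lcm(23, 83) = 1909
1909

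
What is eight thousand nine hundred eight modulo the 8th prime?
Convert eight thousand nine hundred eight (English words) → 8×1000 + 9×100 + 8 = 8908 (decimal)
Convert the 8th prime (prime index) → 19 (decimal)
Compute 8908 mod 19 = 16
16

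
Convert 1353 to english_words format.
Convert 1353 (decimal) → 1353 = 1×1000 + 3×100 + 53 → one thousand three hundred fifty-three (English words)
one thousand three hundred fifty-three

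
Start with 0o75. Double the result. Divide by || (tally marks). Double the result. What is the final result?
Convert 0o75 (octal) → 7×8 + 5 = 61 (decimal)
Start: 61
61 × 2 = 122
Convert || (tally marks) → 2 (decimal)
122 ÷ 2 = 61
61 × 2 = 122
122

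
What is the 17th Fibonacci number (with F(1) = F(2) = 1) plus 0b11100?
The 17th Fibonacci number (with F(1) = F(2) = 1) = 1597
Convert 0b11100 (binary) → 16 + 8 + 4 = 28 (decimal)
Compute 1597 + 28 = 1625
1625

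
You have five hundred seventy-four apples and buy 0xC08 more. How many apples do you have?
Convert five hundred seventy-four (English words) → 5×100 + 74 = 574 (decimal)
Convert 0xC08 (hexadecimal) → 12×256 + 8 = 3080 (decimal)
Compute 574 + 3080 = 3654
3654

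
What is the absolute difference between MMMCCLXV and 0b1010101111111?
Convert MMMCCLXV (Roman numeral) → 1000 + 1000 + 1000 + 100 + 100 + 50 + 10 + 5 = 3265 (decimal)
Convert 0b1010101111111 (binary) → 4096 + 1024 + 256 + 64 + 32 + 16 + 8 + 4 + 2 + 1 = 5503 (decimal)
Compute |3265 - 5503| = 2238
2238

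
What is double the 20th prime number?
The 20th prime number = 71
Compute 71 × 2 = 142
142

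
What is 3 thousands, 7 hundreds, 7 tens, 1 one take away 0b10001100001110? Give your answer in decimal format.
Convert 3 thousands, 7 hundreds, 7 tens, 1 one (place-value notation) → 3×1000 + 7×100 + 7×10 + 1 = 3771 (decimal)
Convert 0b10001100001110 (binary) → 8192 + 512 + 256 + 8 + 4 + 2 = 8974 (decimal)
Compute 3771 - 8974 = -5203
-5203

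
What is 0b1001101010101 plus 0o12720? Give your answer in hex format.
Convert 0b1001101010101 (binary) → 4096 + 512 + 256 + 64 + 16 + 4 + 1 = 4949 (decimal)
Convert 0o12720 (octal) → 1×4096 + 2×512 + 7×64 + 2×8 = 5584 (decimal)
Compute 4949 + 5584 = 10533
Convert 10533 (decimal) → 10533 = 2×4096 + 9×256 + 2×16 + 5 → 0x2925 (hexadecimal)
0x2925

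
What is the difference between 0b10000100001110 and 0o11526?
Convert 0b10000100001110 (binary) → 8192 + 256 + 8 + 4 + 2 = 8462 (decimal)
Convert 0o11526 (octal) → 1×4096 + 1×512 + 5×64 + 2×8 + 6 = 4950 (decimal)
Difference: |8462 - 4950| = 3512
3512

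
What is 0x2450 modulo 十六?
Convert 0x2450 (hexadecimal) → 2×4096 + 4×256 + 5×16 = 9296 (decimal)
Convert 十六 (Chinese numeral) → 1×10 + 6 = 16 (decimal)
Compute 9296 mod 16 = 0
0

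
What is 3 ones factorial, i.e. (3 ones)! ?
Convert 3 ones (place-value notation) → 3 (decimal)
Compute 3! = 6
6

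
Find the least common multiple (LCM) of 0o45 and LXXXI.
Convert 0o45 (octal) → 4×8 + 5 = 37 (decimal)
Convert LXXXI (Roman numeral) → 50 + 10 + 10 + 10 + 1 = 81 (decimal)
Compute lcm(37, 81) = 2997
2997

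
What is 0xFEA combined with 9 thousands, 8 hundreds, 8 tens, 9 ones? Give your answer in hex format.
Convert 0xFEA (hexadecimal) → 15×256 + 14×16 + 10 = 4074 (decimal)
Convert 9 thousands, 8 hundreds, 8 tens, 9 ones (place-value notation) → 9×1000 + 8×100 + 8×10 + 9 = 9889 (decimal)
Compute 4074 + 9889 = 13963
Convert 13963 (decimal) → 13963 = 3×4096 + 6×256 + 8×16 + 11 → 0x368B (hexadecimal)
0x368B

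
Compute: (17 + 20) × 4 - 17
Parentheses first: 17 + 20 = 37
Multiply: 37 × 4 = 148
Subtract: 148 - 17 = 131
131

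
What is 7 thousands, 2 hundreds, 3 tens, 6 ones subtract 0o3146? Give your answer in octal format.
Convert 7 thousands, 2 hundreds, 3 tens, 6 ones (place-value notation) → 7×1000 + 2×100 + 3×10 + 6 = 7236 (decimal)
Convert 0o3146 (octal) → 3×512 + 1×64 + 4×8 + 6 = 1638 (decimal)
Compute 7236 - 1638 = 5598
Convert 5598 (decimal) → 5598 = 1×4096 + 2×512 + 7×64 + 3×8 + 6 → 0o12736 (octal)
0o12736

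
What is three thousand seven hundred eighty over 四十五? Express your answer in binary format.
Convert three thousand seven hundred eighty (English words) → 3×1000 + 7×100 + 80 = 3780 (decimal)
Convert 四十五 (Chinese numeral) → 4×10 + 5 = 45 (decimal)
Compute 3780 ÷ 45 = 84
Convert 84 (decimal) → 84 = 64 + 16 + 4 → 0b1010100 (binary)
0b1010100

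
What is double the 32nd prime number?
The 32nd prime number = 131
Compute 131 × 2 = 262
262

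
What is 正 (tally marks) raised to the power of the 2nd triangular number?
Convert 正 (tally marks) → 5 (decimal)
Convert the 2nd triangular number (triangular index) → 2×3/2 = 3 (decimal)
Compute 5 ^ 3 = 125
125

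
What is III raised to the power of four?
Convert III (Roman numeral) → 1 + 1 + 1 = 3 (decimal)
Convert four (English words) → 4 (decimal)
Compute 3 ^ 4 = 81
81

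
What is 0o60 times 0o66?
Convert 0o60 (octal) → 6×8 = 48 (decimal)
Convert 0o66 (octal) → 6×8 + 6 = 54 (decimal)
Compute 48 × 54 = 2592
2592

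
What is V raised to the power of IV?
Convert V (Roman numeral) → 5 (decimal)
Convert IV (Roman numeral) → 4 (decimal)
Compute 5 ^ 4 = 625
625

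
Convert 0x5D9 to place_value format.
Convert 0x5D9 (hexadecimal) → 5×256 + 13×16 + 9 = 1497 (decimal)
Convert 1497 (decimal) → 1497 = 1×1000 + 4×100 + 9×10 + 7 → 1 thousand, 4 hundreds, 9 tens, 7 ones (place-value notation)
1 thousand, 4 hundreds, 9 tens, 7 ones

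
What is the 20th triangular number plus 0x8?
The 20th triangular number = 20×21/2 = 210
Convert 0x8 (hexadecimal) → 8 (decimal)
Compute 210 + 8 = 218
218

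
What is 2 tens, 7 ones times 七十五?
Convert 2 tens, 7 ones (place-value notation) → 2×10 + 7 = 27 (decimal)
Convert 七十五 (Chinese numeral) → 7×10 + 5 = 75 (decimal)
Compute 27 × 75 = 2025
2025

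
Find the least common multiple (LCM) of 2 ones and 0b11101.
Convert 2 ones (place-value notation) → 2 (decimal)
Convert 0b11101 (binary) → 16 + 8 + 4 + 1 = 29 (decimal)
Compute lcm(2, 29) = 58
58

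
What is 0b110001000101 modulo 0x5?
Convert 0b110001000101 (binary) → 2048 + 1024 + 64 + 4 + 1 = 3141 (decimal)
Convert 0x5 (hexadecimal) → 5 (decimal)
Compute 3141 mod 5 = 1
1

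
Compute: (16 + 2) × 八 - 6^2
Convert 八 (Chinese numeral) → 8 (decimal)
Convert 6^2 (power) → 36 (decimal)
Expression in decimal: (16 + 2) × 8 - 36
Parentheses first: 16 + 2 = 18
Multiply: 18 × 8 = 144
Subtract: 144 - 36 = 108
108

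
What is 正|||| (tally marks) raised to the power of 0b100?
Convert 正|||| (tally marks) → 5 + 4 = 9 (decimal)
Convert 0b100 (binary) → 4 (decimal)
Compute 9 ^ 4 = 6561
6561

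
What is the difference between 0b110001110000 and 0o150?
Convert 0b110001110000 (binary) → 2048 + 1024 + 64 + 32 + 16 = 3184 (decimal)
Convert 0o150 (octal) → 1×64 + 5×8 = 104 (decimal)
Difference: |3184 - 104| = 3080
3080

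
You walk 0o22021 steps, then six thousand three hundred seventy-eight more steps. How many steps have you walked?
Convert 0o22021 (octal) → 2×4096 + 2×512 + 2×8 + 1 = 9233 (decimal)
Convert six thousand three hundred seventy-eight (English words) → 6×1000 + 3×100 + 78 = 6378 (decimal)
Compute 9233 + 6378 = 15611
15611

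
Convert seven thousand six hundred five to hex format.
Convert seven thousand six hundred five (English words) → 7×1000 + 6×100 + 5 = 7605 (decimal)
Convert 7605 (decimal) → 7605 = 1×4096 + 13×256 + 11×16 + 5 → 0x1DB5 (hexadecimal)
0x1DB5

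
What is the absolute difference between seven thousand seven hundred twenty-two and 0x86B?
Convert seven thousand seven hundred twenty-two (English words) → 7×1000 + 7×100 + 22 = 7722 (decimal)
Convert 0x86B (hexadecimal) → 8×256 + 6×16 + 11 = 2155 (decimal)
Compute |7722 - 2155| = 5567
5567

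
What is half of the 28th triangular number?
The 28th triangular number = 28×29/2 = 406
Compute 406 ÷ 2 = 203
203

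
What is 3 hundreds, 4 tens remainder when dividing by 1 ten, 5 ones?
Convert 3 hundreds, 4 tens (place-value notation) → 3×100 + 4×10 = 340 (decimal)
Convert 1 ten, 5 ones (place-value notation) → 1×10 + 5 = 15 (decimal)
Compute 340 mod 15 = 10
10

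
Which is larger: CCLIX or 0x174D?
Convert CCLIX (Roman numeral) → 100 + 100 + 50 + 9 = 259 (decimal)
Convert 0x174D (hexadecimal) → 1×4096 + 7×256 + 4×16 + 13 = 5965 (decimal)
Compare 259 vs 5965: larger = 5965
5965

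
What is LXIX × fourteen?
Convert LXIX (Roman numeral) → 50 + 10 + 9 = 69 (decimal)
Convert fourteen (English words) → 14 (decimal)
Compute 69 × 14 = 966
966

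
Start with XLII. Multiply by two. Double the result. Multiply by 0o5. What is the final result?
Convert XLII (Roman numeral) → 40 + 1 + 1 = 42 (decimal)
Start: 42
Convert two (English words) → 2 (decimal)
42 × 2 = 84
84 × 2 = 168
Convert 0o5 (octal) → 5 (decimal)
168 × 5 = 840
840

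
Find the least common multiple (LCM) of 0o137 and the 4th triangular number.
Convert 0o137 (octal) → 1×64 + 3×8 + 7 = 95 (decimal)
Convert the 4th triangular number (triangular index) → 4×5/2 = 10 (decimal)
Compute lcm(95, 10) = 190
190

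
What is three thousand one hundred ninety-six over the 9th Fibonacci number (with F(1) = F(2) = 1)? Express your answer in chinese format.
Convert three thousand one hundred ninety-six (English words) → 3×1000 + 1×100 + 96 = 3196 (decimal)
Convert the 9th Fibonacci number (with F(1) = F(2) = 1) (Fibonacci index) → 1, 1, 2, 3, 5, 8, 13, 21, 34 → 34 (decimal)
Compute 3196 ÷ 34 = 94
Convert 94 (decimal) → 94 = 9×10 + 4 → 九十四 (Chinese numeral)
九十四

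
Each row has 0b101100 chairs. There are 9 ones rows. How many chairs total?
Convert 0b101100 (binary) → 32 + 8 + 4 = 44 (decimal)
Convert 9 ones (place-value notation) → 9 (decimal)
Compute 44 × 9 = 396
396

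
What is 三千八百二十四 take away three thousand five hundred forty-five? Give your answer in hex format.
Convert 三千八百二十四 (Chinese numeral) → 3×1000 + 8×100 + 2×10 + 4 = 3824 (decimal)
Convert three thousand five hundred forty-five (English words) → 3×1000 + 5×100 + 45 = 3545 (decimal)
Compute 3824 - 3545 = 279
Convert 279 (decimal) → 279 = 1×256 + 1×16 + 7 → 0x117 (hexadecimal)
0x117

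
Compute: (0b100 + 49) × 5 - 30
Convert 0b100 (binary) → 4 (decimal)
Expression in decimal: (4 + 49) × 5 - 30
Parentheses first: 4 + 49 = 53
Multiply: 53 × 5 = 265
Subtract: 265 - 30 = 235
235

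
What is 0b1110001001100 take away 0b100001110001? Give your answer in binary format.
Convert 0b1110001001100 (binary) → 4096 + 2048 + 1024 + 64 + 8 + 4 = 7244 (decimal)
Convert 0b100001110001 (binary) → 2048 + 64 + 32 + 16 + 1 = 2161 (decimal)
Compute 7244 - 2161 = 5083
Convert 5083 (decimal) → 5083 = 4096 + 512 + 256 + 128 + 64 + 16 + 8 + 2 + 1 → 0b1001111011011 (binary)
0b1001111011011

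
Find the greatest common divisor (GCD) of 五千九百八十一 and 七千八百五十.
Convert 五千九百八十一 (Chinese numeral) → 5×1000 + 9×100 + 8×10 + 1 = 5981 (decimal)
Convert 七千八百五十 (Chinese numeral) → 7×1000 + 8×100 + 5×10 = 7850 (decimal)
Compute gcd(5981, 7850) = 1
1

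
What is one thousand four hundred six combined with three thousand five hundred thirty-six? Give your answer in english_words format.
Convert one thousand four hundred six (English words) → 1×1000 + 4×100 + 6 = 1406 (decimal)
Convert three thousand five hundred thirty-six (English words) → 3×1000 + 5×100 + 36 = 3536 (decimal)
Compute 1406 + 3536 = 4942
Convert 4942 (decimal) → 4942 = 4×1000 + 9×100 + 42 → four thousand nine hundred forty-two (English words)
four thousand nine hundred forty-two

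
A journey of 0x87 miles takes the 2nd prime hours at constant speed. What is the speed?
Convert 0x87 (hexadecimal) → 8×16 + 7 = 135 (decimal)
Convert the 2nd prime (prime index) → 3 (decimal)
Compute 135 ÷ 3 = 45
45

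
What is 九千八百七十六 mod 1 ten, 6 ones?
Convert 九千八百七十六 (Chinese numeral) → 9×1000 + 8×100 + 7×10 + 6 = 9876 (decimal)
Convert 1 ten, 6 ones (place-value notation) → 1×10 + 6 = 16 (decimal)
Compute 9876 mod 16 = 4
4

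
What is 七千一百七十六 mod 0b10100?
Convert 七千一百七十六 (Chinese numeral) → 7×1000 + 1×100 + 7×10 + 6 = 7176 (decimal)
Convert 0b10100 (binary) → 16 + 4 = 20 (decimal)
Compute 7176 mod 20 = 16
16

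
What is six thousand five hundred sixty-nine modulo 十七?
Convert six thousand five hundred sixty-nine (English words) → 6×1000 + 5×100 + 69 = 6569 (decimal)
Convert 十七 (Chinese numeral) → 1×10 + 7 = 17 (decimal)
Compute 6569 mod 17 = 7
7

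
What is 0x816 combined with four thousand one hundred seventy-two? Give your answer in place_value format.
Convert 0x816 (hexadecimal) → 8×256 + 1×16 + 6 = 2070 (decimal)
Convert four thousand one hundred seventy-two (English words) → 4×1000 + 1×100 + 72 = 4172 (decimal)
Compute 2070 + 4172 = 6242
Convert 6242 (decimal) → 6242 = 6×1000 + 2×100 + 4×10 + 2 → 6 thousands, 2 hundreds, 4 tens, 2 ones (place-value notation)
6 thousands, 2 hundreds, 4 tens, 2 ones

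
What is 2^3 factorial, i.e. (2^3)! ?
Convert 2^3 (power) → 8 (decimal)
Compute 8! = 40320
40320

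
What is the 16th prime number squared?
The 16th prime number = 53
Compute 53² = 53 × 53 = 2809
2809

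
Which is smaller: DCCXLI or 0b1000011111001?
Convert DCCXLI (Roman numeral) → 500 + 100 + 100 + 40 + 1 = 741 (decimal)
Convert 0b1000011111001 (binary) → 4096 + 128 + 64 + 32 + 16 + 8 + 1 = 4345 (decimal)
Compare 741 vs 4345: smaller = 741
741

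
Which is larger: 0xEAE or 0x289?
Convert 0xEAE (hexadecimal) → 14×256 + 10×16 + 14 = 3758 (decimal)
Convert 0x289 (hexadecimal) → 2×256 + 8×16 + 9 = 649 (decimal)
Compare 3758 vs 649: larger = 3758
3758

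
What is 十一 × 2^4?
Convert 十一 (Chinese numeral) → 1×10 + 1 = 11 (decimal)
Convert 2^4 (power) → 16 (decimal)
Compute 11 × 16 = 176
176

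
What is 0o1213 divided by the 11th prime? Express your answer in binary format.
Convert 0o1213 (octal) → 1×512 + 2×64 + 1×8 + 3 = 651 (decimal)
Convert the 11th prime (prime index) → 31 (decimal)
Compute 651 ÷ 31 = 21
Convert 21 (decimal) → 21 = 16 + 4 + 1 → 0b10101 (binary)
0b10101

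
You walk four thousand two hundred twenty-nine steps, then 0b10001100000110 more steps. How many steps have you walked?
Convert four thousand two hundred twenty-nine (English words) → 4×1000 + 2×100 + 29 = 4229 (decimal)
Convert 0b10001100000110 (binary) → 8192 + 512 + 256 + 4 + 2 = 8966 (decimal)
Compute 4229 + 8966 = 13195
13195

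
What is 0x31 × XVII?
Convert 0x31 (hexadecimal) → 3×16 + 1 = 49 (decimal)
Convert XVII (Roman numeral) → 10 + 5 + 1 + 1 = 17 (decimal)
Compute 49 × 17 = 833
833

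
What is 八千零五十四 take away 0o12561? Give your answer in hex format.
Convert 八千零五十四 (Chinese numeral) → 8×1000 + 5×10 + 4 = 8054 (decimal)
Convert 0o12561 (octal) → 1×4096 + 2×512 + 5×64 + 6×8 + 1 = 5489 (decimal)
Compute 8054 - 5489 = 2565
Convert 2565 (decimal) → 2565 = 10×256 + 5 → 0xA05 (hexadecimal)
0xA05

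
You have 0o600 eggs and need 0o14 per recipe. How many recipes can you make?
Convert 0o600 (octal) → 6×64 = 384 (decimal)
Convert 0o14 (octal) → 1×8 + 4 = 12 (decimal)
Compute 384 ÷ 12 = 32
32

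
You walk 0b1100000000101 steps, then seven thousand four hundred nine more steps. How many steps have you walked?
Convert 0b1100000000101 (binary) → 4096 + 2048 + 4 + 1 = 6149 (decimal)
Convert seven thousand four hundred nine (English words) → 7×1000 + 4×100 + 9 = 7409 (decimal)
Compute 6149 + 7409 = 13558
13558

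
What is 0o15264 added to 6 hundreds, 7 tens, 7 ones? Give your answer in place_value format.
Convert 0o15264 (octal) → 1×4096 + 5×512 + 2×64 + 6×8 + 4 = 6836 (decimal)
Convert 6 hundreds, 7 tens, 7 ones (place-value notation) → 6×100 + 7×10 + 7 = 677 (decimal)
Compute 6836 + 677 = 7513
Convert 7513 (decimal) → 7513 = 7×1000 + 5×100 + 1×10 + 3 → 7 thousands, 5 hundreds, 1 ten, 3 ones (place-value notation)
7 thousands, 5 hundreds, 1 ten, 3 ones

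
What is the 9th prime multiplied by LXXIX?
Convert the 9th prime (prime index) → 23 (decimal)
Convert LXXIX (Roman numeral) → 50 + 10 + 10 + 9 = 79 (decimal)
Compute 23 × 79 = 1817
1817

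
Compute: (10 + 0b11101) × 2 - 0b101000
Convert 0b11101 (binary) → 16 + 8 + 4 + 1 = 29 (decimal)
Convert 0b101000 (binary) → 32 + 8 = 40 (decimal)
Expression in decimal: (10 + 29) × 2 - 40
Parentheses first: 10 + 29 = 39
Multiply: 39 × 2 = 78
Subtract: 78 - 40 = 38
38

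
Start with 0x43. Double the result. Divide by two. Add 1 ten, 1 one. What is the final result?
Convert 0x43 (hexadecimal) → 4×16 + 3 = 67 (decimal)
Start: 67
67 × 2 = 134
Convert two (English words) → 2 (decimal)
134 ÷ 2 = 67
Convert 1 ten, 1 one (place-value notation) → 1×10 + 1 = 11 (decimal)
67 + 11 = 78
78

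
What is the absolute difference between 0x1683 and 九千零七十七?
Convert 0x1683 (hexadecimal) → 1×4096 + 6×256 + 8×16 + 3 = 5763 (decimal)
Convert 九千零七十七 (Chinese numeral) → 9×1000 + 7×10 + 7 = 9077 (decimal)
Compute |5763 - 9077| = 3314
3314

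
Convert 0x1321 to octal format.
Convert 0x1321 (hexadecimal) → 1×4096 + 3×256 + 2×16 + 1 = 4897 (decimal)
Convert 4897 (decimal) → 4897 = 1×4096 + 1×512 + 4×64 + 4×8 + 1 → 0o11441 (octal)
0o11441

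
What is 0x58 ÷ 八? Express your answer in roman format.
Convert 0x58 (hexadecimal) → 5×16 + 8 = 88 (decimal)
Convert 八 (Chinese numeral) → 8 (decimal)
Compute 88 ÷ 8 = 11
Convert 11 (decimal) → 11 = 10 + 1 → XI (Roman numeral)
XI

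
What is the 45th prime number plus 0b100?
The 45th prime number = 197
Convert 0b100 (binary) → 4 (decimal)
Compute 197 + 4 = 201
201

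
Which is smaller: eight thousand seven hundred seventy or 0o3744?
Convert eight thousand seven hundred seventy (English words) → 8×1000 + 7×100 + 70 = 8770 (decimal)
Convert 0o3744 (octal) → 3×512 + 7×64 + 4×8 + 4 = 2020 (decimal)
Compare 8770 vs 2020: smaller = 2020
2020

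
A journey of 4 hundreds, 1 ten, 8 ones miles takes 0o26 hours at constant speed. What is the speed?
Convert 4 hundreds, 1 ten, 8 ones (place-value notation) → 4×100 + 1×10 + 8 = 418 (decimal)
Convert 0o26 (octal) → 2×8 + 6 = 22 (decimal)
Compute 418 ÷ 22 = 19
19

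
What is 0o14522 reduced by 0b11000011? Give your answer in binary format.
Convert 0o14522 (octal) → 1×4096 + 4×512 + 5×64 + 2×8 + 2 = 6482 (decimal)
Convert 0b11000011 (binary) → 128 + 64 + 2 + 1 = 195 (decimal)
Compute 6482 - 195 = 6287
Convert 6287 (decimal) → 6287 = 4096 + 2048 + 128 + 8 + 4 + 2 + 1 → 0b1100010001111 (binary)
0b1100010001111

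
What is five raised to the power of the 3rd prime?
Convert five (English words) → 5 (decimal)
Convert the 3rd prime (prime index) → 5 (decimal)
Compute 5 ^ 5 = 3125
3125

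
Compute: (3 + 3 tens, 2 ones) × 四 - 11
Convert 3 tens, 2 ones (place-value notation) → 3×10 + 2 = 32 (decimal)
Convert 四 (Chinese numeral) → 4 (decimal)
Expression in decimal: (3 + 32) × 4 - 11
Parentheses first: 3 + 32 = 35
Multiply: 35 × 4 = 140
Subtract: 140 - 11 = 129
129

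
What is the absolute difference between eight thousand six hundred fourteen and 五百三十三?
Convert eight thousand six hundred fourteen (English words) → 8×1000 + 6×100 + 14 = 8614 (decimal)
Convert 五百三十三 (Chinese numeral) → 5×100 + 3×10 + 3 = 533 (decimal)
Compute |8614 - 533| = 8081
8081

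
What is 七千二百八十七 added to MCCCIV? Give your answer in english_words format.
Convert 七千二百八十七 (Chinese numeral) → 7×1000 + 2×100 + 8×10 + 7 = 7287 (decimal)
Convert MCCCIV (Roman numeral) → 1000 + 100 + 100 + 100 + 4 = 1304 (decimal)
Compute 7287 + 1304 = 8591
Convert 8591 (decimal) → 8591 = 8×1000 + 5×100 + 91 → eight thousand five hundred ninety-one (English words)
eight thousand five hundred ninety-one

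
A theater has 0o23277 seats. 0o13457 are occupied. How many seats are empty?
Convert 0o23277 (octal) → 2×4096 + 3×512 + 2×64 + 7×8 + 7 = 9919 (decimal)
Convert 0o13457 (octal) → 1×4096 + 3×512 + 4×64 + 5×8 + 7 = 5935 (decimal)
Compute 9919 - 5935 = 3984
3984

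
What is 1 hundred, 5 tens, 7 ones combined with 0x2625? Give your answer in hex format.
Convert 1 hundred, 5 tens, 7 ones (place-value notation) → 1×100 + 5×10 + 7 = 157 (decimal)
Convert 0x2625 (hexadecimal) → 2×4096 + 6×256 + 2×16 + 5 = 9765 (decimal)
Compute 157 + 9765 = 9922
Convert 9922 (decimal) → 9922 = 2×4096 + 6×256 + 12×16 + 2 → 0x26C2 (hexadecimal)
0x26C2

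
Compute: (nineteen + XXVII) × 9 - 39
Convert nineteen (English words) → 19 (decimal)
Convert XXVII (Roman numeral) → 10 + 10 + 5 + 1 + 1 = 27 (decimal)
Expression in decimal: (19 + 27) × 9 - 39
Parentheses first: 19 + 27 = 46
Multiply: 46 × 9 = 414
Subtract: 414 - 39 = 375
375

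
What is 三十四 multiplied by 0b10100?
Convert 三十四 (Chinese numeral) → 3×10 + 4 = 34 (decimal)
Convert 0b10100 (binary) → 16 + 4 = 20 (decimal)
Compute 34 × 20 = 680
680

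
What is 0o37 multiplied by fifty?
Convert 0o37 (octal) → 3×8 + 7 = 31 (decimal)
Convert fifty (English words) → 50 (decimal)
Compute 31 × 50 = 1550
1550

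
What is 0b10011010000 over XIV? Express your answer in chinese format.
Convert 0b10011010000 (binary) → 1024 + 128 + 64 + 16 = 1232 (decimal)
Convert XIV (Roman numeral) → 10 + 4 = 14 (decimal)
Compute 1232 ÷ 14 = 88
Convert 88 (decimal) → 88 = 8×10 + 8 → 八十八 (Chinese numeral)
八十八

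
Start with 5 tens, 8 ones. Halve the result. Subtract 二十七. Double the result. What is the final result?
Convert 5 tens, 8 ones (place-value notation) → 5×10 + 8 = 58 (decimal)
Start: 58
58 ÷ 2 = 29
Convert 二十七 (Chinese numeral) → 2×10 + 7 = 27 (decimal)
29 - 27 = 2
2 × 2 = 4
4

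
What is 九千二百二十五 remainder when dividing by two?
Convert 九千二百二十五 (Chinese numeral) → 9×1000 + 2×100 + 2×10 + 5 = 9225 (decimal)
Convert two (English words) → 2 (decimal)
Compute 9225 mod 2 = 1
1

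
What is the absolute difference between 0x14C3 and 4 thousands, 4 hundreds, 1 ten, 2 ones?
Convert 0x14C3 (hexadecimal) → 1×4096 + 4×256 + 12×16 + 3 = 5315 (decimal)
Convert 4 thousands, 4 hundreds, 1 ten, 2 ones (place-value notation) → 4×1000 + 4×100 + 1×10 + 2 = 4412 (decimal)
Compute |5315 - 4412| = 903
903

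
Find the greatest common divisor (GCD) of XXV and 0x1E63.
Convert XXV (Roman numeral) → 10 + 10 + 5 = 25 (decimal)
Convert 0x1E63 (hexadecimal) → 1×4096 + 14×256 + 6×16 + 3 = 7779 (decimal)
Compute gcd(25, 7779) = 1
1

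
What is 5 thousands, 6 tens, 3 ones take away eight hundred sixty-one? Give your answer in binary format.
Convert 5 thousands, 6 tens, 3 ones (place-value notation) → 5×1000 + 6×10 + 3 = 5063 (decimal)
Convert eight hundred sixty-one (English words) → 8×100 + 61 = 861 (decimal)
Compute 5063 - 861 = 4202
Convert 4202 (decimal) → 4202 = 4096 + 64 + 32 + 8 + 2 → 0b1000001101010 (binary)
0b1000001101010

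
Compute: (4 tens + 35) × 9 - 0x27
Convert 4 tens (place-value notation) → 4×10 = 40 (decimal)
Convert 0x27 (hexadecimal) → 2×16 + 7 = 39 (decimal)
Expression in decimal: (40 + 35) × 9 - 39
Parentheses first: 40 + 35 = 75
Multiply: 75 × 9 = 675
Subtract: 675 - 39 = 636
636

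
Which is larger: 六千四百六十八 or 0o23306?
Convert 六千四百六十八 (Chinese numeral) → 6×1000 + 4×100 + 6×10 + 8 = 6468 (decimal)
Convert 0o23306 (octal) → 2×4096 + 3×512 + 3×64 + 6 = 9926 (decimal)
Compare 6468 vs 9926: larger = 9926
9926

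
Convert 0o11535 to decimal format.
Convert 0o11535 (octal) → 1×4096 + 1×512 + 5×64 + 3×8 + 5 = 4957 (decimal)
4957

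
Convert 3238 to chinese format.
Convert 3238 (decimal) → 3238 = 3×1000 + 2×100 + 3×10 + 8 → 三千二百三十八 (Chinese numeral)
三千二百三十八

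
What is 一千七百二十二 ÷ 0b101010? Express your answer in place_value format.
Convert 一千七百二十二 (Chinese numeral) → 1×1000 + 7×100 + 2×10 + 2 = 1722 (decimal)
Convert 0b101010 (binary) → 32 + 8 + 2 = 42 (decimal)
Compute 1722 ÷ 42 = 41
Convert 41 (decimal) → 41 = 4×10 + 1 → 4 tens, 1 one (place-value notation)
4 tens, 1 one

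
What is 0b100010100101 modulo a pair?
Convert 0b100010100101 (binary) → 2048 + 128 + 32 + 4 + 1 = 2213 (decimal)
Convert a pair (colloquial) → 2 (decimal)
Compute 2213 mod 2 = 1
1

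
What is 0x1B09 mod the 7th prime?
Convert 0x1B09 (hexadecimal) → 1×4096 + 11×256 + 9 = 6921 (decimal)
Convert the 7th prime (prime index) → 17 (decimal)
Compute 6921 mod 17 = 2
2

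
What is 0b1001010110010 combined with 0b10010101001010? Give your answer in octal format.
Convert 0b1001010110010 (binary) → 4096 + 512 + 128 + 32 + 16 + 2 = 4786 (decimal)
Convert 0b10010101001010 (binary) → 8192 + 1024 + 256 + 64 + 8 + 2 = 9546 (decimal)
Compute 4786 + 9546 = 14332
Convert 14332 (decimal) → 14332 = 3×4096 + 3×512 + 7×64 + 7×8 + 4 → 0o33774 (octal)
0o33774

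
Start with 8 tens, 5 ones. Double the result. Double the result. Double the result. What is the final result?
Convert 8 tens, 5 ones (place-value notation) → 8×10 + 5 = 85 (decimal)
Start: 85
85 × 2 = 170
170 × 2 = 340
340 × 2 = 680
680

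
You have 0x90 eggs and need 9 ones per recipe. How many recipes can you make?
Convert 0x90 (hexadecimal) → 9×16 = 144 (decimal)
Convert 9 ones (place-value notation) → 9 (decimal)
Compute 144 ÷ 9 = 16
16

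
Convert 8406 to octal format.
Convert 8406 (decimal) → 8406 = 2×4096 + 3×64 + 2×8 + 6 → 0o20326 (octal)
0o20326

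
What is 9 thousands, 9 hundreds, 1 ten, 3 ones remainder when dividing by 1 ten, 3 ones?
Convert 9 thousands, 9 hundreds, 1 ten, 3 ones (place-value notation) → 9×1000 + 9×100 + 1×10 + 3 = 9913 (decimal)
Convert 1 ten, 3 ones (place-value notation) → 1×10 + 3 = 13 (decimal)
Compute 9913 mod 13 = 7
7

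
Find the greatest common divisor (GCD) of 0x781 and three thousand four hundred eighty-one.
Convert 0x781 (hexadecimal) → 7×256 + 8×16 + 1 = 1921 (decimal)
Convert three thousand four hundred eighty-one (English words) → 3×1000 + 4×100 + 81 = 3481 (decimal)
Compute gcd(1921, 3481) = 1
1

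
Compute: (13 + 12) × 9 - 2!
Convert 2! (factorial) → 2 (decimal)
Expression in decimal: (13 + 12) × 9 - 2
Parentheses first: 13 + 12 = 25
Multiply: 25 × 9 = 225
Subtract: 225 - 2 = 223
223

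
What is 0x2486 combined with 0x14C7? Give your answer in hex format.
Convert 0x2486 (hexadecimal) → 2×4096 + 4×256 + 8×16 + 6 = 9350 (decimal)
Convert 0x14C7 (hexadecimal) → 1×4096 + 4×256 + 12×16 + 7 = 5319 (decimal)
Compute 9350 + 5319 = 14669
Convert 14669 (decimal) → 14669 = 3×4096 + 9×256 + 4×16 + 13 → 0x394D (hexadecimal)
0x394D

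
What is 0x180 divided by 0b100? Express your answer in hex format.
Convert 0x180 (hexadecimal) → 1×256 + 8×16 = 384 (decimal)
Convert 0b100 (binary) → 4 (decimal)
Compute 384 ÷ 4 = 96
Convert 96 (decimal) → 96 = 6×16 → 0x60 (hexadecimal)
0x60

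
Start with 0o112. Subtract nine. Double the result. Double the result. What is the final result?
Convert 0o112 (octal) → 1×64 + 1×8 + 2 = 74 (decimal)
Start: 74
Convert nine (English words) → 9 (decimal)
74 - 9 = 65
65 × 2 = 130
130 × 2 = 260
260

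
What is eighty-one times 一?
Convert eighty-one (English words) → 81 (decimal)
Convert 一 (Chinese numeral) → 1 (decimal)
Compute 81 × 1 = 81
81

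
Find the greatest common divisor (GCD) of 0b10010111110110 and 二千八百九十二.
Convert 0b10010111110110 (binary) → 8192 + 1024 + 256 + 128 + 64 + 32 + 16 + 4 + 2 = 9718 (decimal)
Convert 二千八百九十二 (Chinese numeral) → 2×1000 + 8×100 + 9×10 + 2 = 2892 (decimal)
Compute gcd(9718, 2892) = 2
2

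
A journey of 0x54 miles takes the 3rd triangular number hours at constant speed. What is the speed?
Convert 0x54 (hexadecimal) → 5×16 + 4 = 84 (decimal)
Convert the 3rd triangular number (triangular index) → 3×4/2 = 6 (decimal)
Compute 84 ÷ 6 = 14
14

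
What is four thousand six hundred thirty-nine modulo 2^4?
Convert four thousand six hundred thirty-nine (English words) → 4×1000 + 6×100 + 39 = 4639 (decimal)
Convert 2^4 (power) → 16 (decimal)
Compute 4639 mod 16 = 15
15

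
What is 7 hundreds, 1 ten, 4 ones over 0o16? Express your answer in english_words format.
Convert 7 hundreds, 1 ten, 4 ones (place-value notation) → 7×100 + 1×10 + 4 = 714 (decimal)
Convert 0o16 (octal) → 1×8 + 6 = 14 (decimal)
Compute 714 ÷ 14 = 51
Convert 51 (decimal) → fifty-one (English words)
fifty-one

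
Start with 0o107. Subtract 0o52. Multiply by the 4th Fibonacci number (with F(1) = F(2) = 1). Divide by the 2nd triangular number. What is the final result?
Convert 0o107 (octal) → 1×64 + 7 = 71 (decimal)
Start: 71
Convert 0o52 (octal) → 5×8 + 2 = 42 (decimal)
71 - 42 = 29
Convert the 4th Fibonacci number (with F(1) = F(2) = 1) (Fibonacci index) → 1, 1, 2, 3 → 3 (decimal)
29 × 3 = 87
Convert the 2nd triangular number (triangular index) → 2×3/2 = 3 (decimal)
87 ÷ 3 = 29
29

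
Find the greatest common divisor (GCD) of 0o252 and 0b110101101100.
Convert 0o252 (octal) → 2×64 + 5×8 + 2 = 170 (decimal)
Convert 0b110101101100 (binary) → 2048 + 1024 + 256 + 64 + 32 + 8 + 4 = 3436 (decimal)
Compute gcd(170, 3436) = 2
2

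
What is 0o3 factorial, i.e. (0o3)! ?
Convert 0o3 (octal) → 3 (decimal)
Compute 3! = 6
6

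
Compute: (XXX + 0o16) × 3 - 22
Convert XXX (Roman numeral) → 10 + 10 + 10 = 30 (decimal)
Convert 0o16 (octal) → 1×8 + 6 = 14 (decimal)
Expression in decimal: (30 + 14) × 3 - 22
Parentheses first: 30 + 14 = 44
Multiply: 44 × 3 = 132
Subtract: 132 - 22 = 110
110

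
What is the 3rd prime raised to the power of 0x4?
Convert the 3rd prime (prime index) → 5 (decimal)
Convert 0x4 (hexadecimal) → 4 (decimal)
Compute 5 ^ 4 = 625
625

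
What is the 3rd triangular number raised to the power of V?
Convert the 3rd triangular number (triangular index) → 3×4/2 = 6 (decimal)
Convert V (Roman numeral) → 5 (decimal)
Compute 6 ^ 5 = 7776
7776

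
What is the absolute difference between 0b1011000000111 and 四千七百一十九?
Convert 0b1011000000111 (binary) → 4096 + 1024 + 512 + 4 + 2 + 1 = 5639 (decimal)
Convert 四千七百一十九 (Chinese numeral) → 4×1000 + 7×100 + 1×10 + 9 = 4719 (decimal)
Compute |5639 - 4719| = 920
920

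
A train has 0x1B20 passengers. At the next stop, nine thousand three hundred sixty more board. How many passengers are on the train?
Convert 0x1B20 (hexadecimal) → 1×4096 + 11×256 + 2×16 = 6944 (decimal)
Convert nine thousand three hundred sixty (English words) → 9×1000 + 3×100 + 60 = 9360 (decimal)
Compute 6944 + 9360 = 16304
16304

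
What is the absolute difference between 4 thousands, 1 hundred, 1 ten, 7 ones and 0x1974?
Convert 4 thousands, 1 hundred, 1 ten, 7 ones (place-value notation) → 4×1000 + 1×100 + 1×10 + 7 = 4117 (decimal)
Convert 0x1974 (hexadecimal) → 1×4096 + 9×256 + 7×16 + 4 = 6516 (decimal)
Compute |4117 - 6516| = 2399
2399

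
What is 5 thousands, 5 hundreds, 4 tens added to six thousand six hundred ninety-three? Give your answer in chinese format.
Convert 5 thousands, 5 hundreds, 4 tens (place-value notation) → 5×1000 + 5×100 + 4×10 = 5540 (decimal)
Convert six thousand six hundred ninety-three (English words) → 6×1000 + 6×100 + 93 = 6693 (decimal)
Compute 5540 + 6693 = 12233
Convert 12233 (decimal) → 12233 = 1×10000 + 2×1000 + 2×100 + 3×10 + 3 → 一万二千二百三十三 (Chinese numeral)
一万二千二百三十三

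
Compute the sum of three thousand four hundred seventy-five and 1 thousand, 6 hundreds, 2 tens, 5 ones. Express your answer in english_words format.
Convert three thousand four hundred seventy-five (English words) → 3×1000 + 4×100 + 75 = 3475 (decimal)
Convert 1 thousand, 6 hundreds, 2 tens, 5 ones (place-value notation) → 1×1000 + 6×100 + 2×10 + 5 = 1625 (decimal)
Compute 3475 + 1625 = 5100
Convert 5100 (decimal) → 5100 = 5×1000 + 1×100 → five thousand one hundred (English words)
five thousand one hundred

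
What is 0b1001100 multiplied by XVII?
Convert 0b1001100 (binary) → 64 + 8 + 4 = 76 (decimal)
Convert XVII (Roman numeral) → 10 + 5 + 1 + 1 = 17 (decimal)
Compute 76 × 17 = 1292
1292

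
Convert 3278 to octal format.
Convert 3278 (decimal) → 3278 = 6×512 + 3×64 + 1×8 + 6 → 0o6316 (octal)
0o6316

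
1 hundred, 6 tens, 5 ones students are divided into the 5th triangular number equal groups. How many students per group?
Convert 1 hundred, 6 tens, 5 ones (place-value notation) → 1×100 + 6×10 + 5 = 165 (decimal)
Convert the 5th triangular number (triangular index) → 5×6/2 = 15 (decimal)
Compute 165 ÷ 15 = 11
11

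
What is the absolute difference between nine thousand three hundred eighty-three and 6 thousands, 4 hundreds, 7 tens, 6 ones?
Convert nine thousand three hundred eighty-three (English words) → 9×1000 + 3×100 + 83 = 9383 (decimal)
Convert 6 thousands, 4 hundreds, 7 tens, 6 ones (place-value notation) → 6×1000 + 4×100 + 7×10 + 6 = 6476 (decimal)
Compute |9383 - 6476| = 2907
2907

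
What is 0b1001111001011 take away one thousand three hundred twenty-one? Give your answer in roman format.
Convert 0b1001111001011 (binary) → 4096 + 512 + 256 + 128 + 64 + 8 + 2 + 1 = 5067 (decimal)
Convert one thousand three hundred twenty-one (English words) → 1×1000 + 3×100 + 21 = 1321 (decimal)
Compute 5067 - 1321 = 3746
Convert 3746 (decimal) → 3746 = 1000 + 1000 + 1000 + 500 + 100 + 100 + 40 + 5 + 1 → MMMDCCXLVI (Roman numeral)
MMMDCCXLVI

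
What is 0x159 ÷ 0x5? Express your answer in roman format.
Convert 0x159 (hexadecimal) → 1×256 + 5×16 + 9 = 345 (decimal)
Convert 0x5 (hexadecimal) → 5 (decimal)
Compute 345 ÷ 5 = 69
Convert 69 (decimal) → 69 = 50 + 10 + 9 → LXIX (Roman numeral)
LXIX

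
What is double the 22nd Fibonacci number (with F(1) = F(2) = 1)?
The 22nd Fibonacci number (with F(1) = F(2) = 1) = 17711
Compute 17711 × 2 = 35422
35422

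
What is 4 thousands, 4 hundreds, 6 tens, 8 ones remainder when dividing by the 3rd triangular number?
Convert 4 thousands, 4 hundreds, 6 tens, 8 ones (place-value notation) → 4×1000 + 4×100 + 6×10 + 8 = 4468 (decimal)
Convert the 3rd triangular number (triangular index) → 3×4/2 = 6 (decimal)
Compute 4468 mod 6 = 4
4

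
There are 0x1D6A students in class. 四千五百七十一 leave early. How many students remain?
Convert 0x1D6A (hexadecimal) → 1×4096 + 13×256 + 6×16 + 10 = 7530 (decimal)
Convert 四千五百七十一 (Chinese numeral) → 4×1000 + 5×100 + 7×10 + 1 = 4571 (decimal)
Compute 7530 - 4571 = 2959
2959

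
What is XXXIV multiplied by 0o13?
Convert XXXIV (Roman numeral) → 10 + 10 + 10 + 4 = 34 (decimal)
Convert 0o13 (octal) → 1×8 + 3 = 11 (decimal)
Compute 34 × 11 = 374
374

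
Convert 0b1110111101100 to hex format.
Convert 0b1110111101100 (binary) → 4096 + 2048 + 1024 + 256 + 128 + 64 + 32 + 8 + 4 = 7660 (decimal)
Convert 7660 (decimal) → 7660 = 1×4096 + 13×256 + 14×16 + 12 → 0x1DEC (hexadecimal)
0x1DEC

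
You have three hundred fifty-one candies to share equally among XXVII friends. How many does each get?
Convert three hundred fifty-one (English words) → 3×100 + 51 = 351 (decimal)
Convert XXVII (Roman numeral) → 10 + 10 + 5 + 1 + 1 = 27 (decimal)
Compute 351 ÷ 27 = 13
13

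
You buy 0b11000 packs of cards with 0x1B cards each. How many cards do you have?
Convert 0x1B (hexadecimal) → 1×16 + 11 = 27 (decimal)
Convert 0b11000 (binary) → 16 + 8 = 24 (decimal)
Compute 27 × 24 = 648
648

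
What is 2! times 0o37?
Convert 2! (factorial) → 2 (decimal)
Convert 0o37 (octal) → 3×8 + 7 = 31 (decimal)
Compute 2 × 31 = 62
62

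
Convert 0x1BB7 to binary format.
Convert 0x1BB7 (hexadecimal) → 1×4096 + 11×256 + 11×16 + 7 = 7095 (decimal)
Convert 7095 (decimal) → 7095 = 4096 + 2048 + 512 + 256 + 128 + 32 + 16 + 4 + 2 + 1 → 0b1101110110111 (binary)
0b1101110110111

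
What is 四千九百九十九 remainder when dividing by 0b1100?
Convert 四千九百九十九 (Chinese numeral) → 4×1000 + 9×100 + 9×10 + 9 = 4999 (decimal)
Convert 0b1100 (binary) → 8 + 4 = 12 (decimal)
Compute 4999 mod 12 = 7
7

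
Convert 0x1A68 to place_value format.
Convert 0x1A68 (hexadecimal) → 1×4096 + 10×256 + 6×16 + 8 = 6760 (decimal)
Convert 6760 (decimal) → 6760 = 6×1000 + 7×100 + 6×10 → 6 thousands, 7 hundreds, 6 tens (place-value notation)
6 thousands, 7 hundreds, 6 tens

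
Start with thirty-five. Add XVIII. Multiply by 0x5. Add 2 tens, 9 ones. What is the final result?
Convert thirty-five (English words) → 35 (decimal)
Start: 35
Convert XVIII (Roman numeral) → 10 + 5 + 1 + 1 + 1 = 18 (decimal)
35 + 18 = 53
Convert 0x5 (hexadecimal) → 5 (decimal)
53 × 5 = 265
Convert 2 tens, 9 ones (place-value notation) → 2×10 + 9 = 29 (decimal)
265 + 29 = 294
294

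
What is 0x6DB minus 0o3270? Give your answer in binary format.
Convert 0x6DB (hexadecimal) → 6×256 + 13×16 + 11 = 1755 (decimal)
Convert 0o3270 (octal) → 3×512 + 2×64 + 7×8 = 1720 (decimal)
Compute 1755 - 1720 = 35
Convert 35 (decimal) → 35 = 32 + 2 + 1 → 0b100011 (binary)
0b100011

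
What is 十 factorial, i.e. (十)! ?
Convert 十 (Chinese numeral) → 1×10 = 10 (decimal)
Compute 10! = 3628800
3628800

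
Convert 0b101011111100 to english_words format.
Convert 0b101011111100 (binary) → 2048 + 512 + 128 + 64 + 32 + 16 + 8 + 4 = 2812 (decimal)
Convert 2812 (decimal) → 2812 = 2×1000 + 8×100 + 12 → two thousand eight hundred twelve (English words)
two thousand eight hundred twelve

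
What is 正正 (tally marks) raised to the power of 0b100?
Convert 正正 (tally marks) → 5 + 5 = 10 (decimal)
Convert 0b100 (binary) → 4 (decimal)
Compute 10 ^ 4 = 10000
10000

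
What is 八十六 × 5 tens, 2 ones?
Convert 八十六 (Chinese numeral) → 8×10 + 6 = 86 (decimal)
Convert 5 tens, 2 ones (place-value notation) → 5×10 + 2 = 52 (decimal)
Compute 86 × 52 = 4472
4472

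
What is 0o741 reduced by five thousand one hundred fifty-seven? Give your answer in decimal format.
Convert 0o741 (octal) → 7×64 + 4×8 + 1 = 481 (decimal)
Convert five thousand one hundred fifty-seven (English words) → 5×1000 + 1×100 + 57 = 5157 (decimal)
Compute 481 - 5157 = -4676
-4676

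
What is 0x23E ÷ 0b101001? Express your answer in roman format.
Convert 0x23E (hexadecimal) → 2×256 + 3×16 + 14 = 574 (decimal)
Convert 0b101001 (binary) → 32 + 8 + 1 = 41 (decimal)
Compute 574 ÷ 41 = 14
Convert 14 (decimal) → 14 = 10 + 4 → XIV (Roman numeral)
XIV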